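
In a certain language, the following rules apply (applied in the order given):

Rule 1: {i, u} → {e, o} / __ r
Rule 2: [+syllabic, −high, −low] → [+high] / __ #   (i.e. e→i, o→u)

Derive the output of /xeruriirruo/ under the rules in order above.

xerorierruu

Rule 1 (pre-rhotic lowering): /u/ is a high vowel immediately before /r/, so it lowers to [o]. /i/ is a high vowel immediately before /r/, so it lowers to [e]. /xeruriirruo/ → xerorierruo.
Rule 2 (final vowel raising): /o/ is a mid vowel in word-final position, so it raises to [u]. /xerorierruo/ → xerorierruu.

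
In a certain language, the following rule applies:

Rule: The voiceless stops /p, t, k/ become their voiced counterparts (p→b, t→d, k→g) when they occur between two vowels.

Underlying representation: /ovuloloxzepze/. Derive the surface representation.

ovuloloxzepze

No segment of /ovuloloxzepze/ meets the structural description of the rule, so the form surfaces unchanged.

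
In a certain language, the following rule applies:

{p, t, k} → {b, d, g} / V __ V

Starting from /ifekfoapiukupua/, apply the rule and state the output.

ifekfoabiugubua

Scanning /ifekfoapiukupua/: /k/ at position 4 is not in the conditioning environment; /p/ is a voiceless stop between vowels /a/ and /i/, so it voices to [b]; /k/ is a voiceless stop between vowels /u/ and /u/, so it voices to [g]; /p/ is a voiceless stop between vowels /u/ and /u/, so it voices to [b].
Result: [ifekfoabiugubua].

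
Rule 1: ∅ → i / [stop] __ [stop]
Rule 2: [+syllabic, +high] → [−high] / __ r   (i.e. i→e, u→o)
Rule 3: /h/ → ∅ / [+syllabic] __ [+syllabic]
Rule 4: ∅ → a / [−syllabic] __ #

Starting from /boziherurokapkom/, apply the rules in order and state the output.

Rule 1 (stop-cluster i-epenthesis): /p/ and /k/ form a stop–stop cluster, so [i] is inserted between them. /boziherurokapkom/ → boziherurokapikom.
Rule 2 (pre-rhotic lowering): /u/ is a high vowel immediately before /r/, so it lowers to [o]. /boziherurokapikom/ → boziherorokapikom.
Rule 3 (intervocalic h-deletion): /h/ occurs between vowels /i/ and /e/, so it deletes. /boziherorokapikom/ → bozierorokapikom.
Rule 4 (final a-epenthesis): the form ends in the consonant /m/, so [a] is inserted word-finally. /bozierorokapikom/ → bozierorokapikoma.

bozierorokapikoma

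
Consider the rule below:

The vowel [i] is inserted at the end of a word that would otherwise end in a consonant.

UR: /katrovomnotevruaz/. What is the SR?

katrovomnotevruazi

the form ends in the consonant /z/, so [i] is inserted word-finally.
Surface form: [katrovomnotevruazi].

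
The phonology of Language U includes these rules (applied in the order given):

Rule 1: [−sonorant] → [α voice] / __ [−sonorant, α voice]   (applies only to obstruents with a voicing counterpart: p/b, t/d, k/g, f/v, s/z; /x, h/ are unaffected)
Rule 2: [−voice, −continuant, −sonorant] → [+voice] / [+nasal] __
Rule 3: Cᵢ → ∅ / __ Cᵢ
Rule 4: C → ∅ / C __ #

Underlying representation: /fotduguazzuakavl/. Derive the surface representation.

Rule 1 (regressive voicing assimilation): /t/ precedes the voiced obstruent /d/, so it voices to [d] by assimilation. /fotduguazzuakavl/ → fodduguazzuakavl.
Rule 2 (post-nasal voicing): no segment meets the environment; /fodduguazzuakavl/ is unchanged.
Rule 3 (degemination): /dd/ is a geminate; the first /d/ deletes. /zz/ is a geminate; the first /z/ deletes. /fodduguazzuakavl/ → foduguazuakavl.
Rule 4 (final cluster simplification): /l/ is the second consonant of a word-final cluster /vl/, so it deletes. /foduguazuakavl/ → foduguazuakav.

foduguazuakav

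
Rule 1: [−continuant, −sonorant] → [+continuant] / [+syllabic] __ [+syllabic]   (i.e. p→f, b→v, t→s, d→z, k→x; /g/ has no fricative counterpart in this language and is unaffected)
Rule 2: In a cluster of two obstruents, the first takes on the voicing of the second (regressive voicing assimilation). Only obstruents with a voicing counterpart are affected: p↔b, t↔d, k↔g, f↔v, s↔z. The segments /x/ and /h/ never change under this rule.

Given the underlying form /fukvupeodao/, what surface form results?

Rule 1 (intervocalic spirantization): /p/ is a stop between vowels /u/ and /e/, so it spirantizes to the fricative [f]. /d/ is a stop between vowels /o/ and /a/, so it spirantizes to the fricative [z]. /fukvupeodao/ → fukvufeozao.
Rule 2 (regressive voicing assimilation): /k/ precedes the voiced obstruent /v/, so it voices to [g] by assimilation. /fukvufeozao/ → fugvufeozao.

fugvufeozao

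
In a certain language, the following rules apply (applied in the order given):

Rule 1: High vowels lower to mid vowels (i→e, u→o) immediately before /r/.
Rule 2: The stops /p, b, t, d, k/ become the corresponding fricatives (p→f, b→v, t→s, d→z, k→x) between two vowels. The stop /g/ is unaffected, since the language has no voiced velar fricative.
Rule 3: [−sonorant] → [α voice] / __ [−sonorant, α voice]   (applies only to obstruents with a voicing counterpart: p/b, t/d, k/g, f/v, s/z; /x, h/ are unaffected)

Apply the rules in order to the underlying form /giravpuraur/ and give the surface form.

gerafporaor

Rule 1 (pre-rhotic lowering): /i/ is a high vowel immediately before /r/, so it lowers to [e]. /u/ is a high vowel immediately before /r/, so it lowers to [o]. /u/ is a high vowel immediately before /r/, so it lowers to [o]. /giravpuraur/ → geravporaor.
Rule 2 (intervocalic spirantization): no segment meets the environment; /geravporaor/ is unchanged.
Rule 3 (regressive voicing assimilation): /v/ precedes the voiceless obstruent /p/, so it devoices to [f] by assimilation. /geravporaor/ → gerafporaor.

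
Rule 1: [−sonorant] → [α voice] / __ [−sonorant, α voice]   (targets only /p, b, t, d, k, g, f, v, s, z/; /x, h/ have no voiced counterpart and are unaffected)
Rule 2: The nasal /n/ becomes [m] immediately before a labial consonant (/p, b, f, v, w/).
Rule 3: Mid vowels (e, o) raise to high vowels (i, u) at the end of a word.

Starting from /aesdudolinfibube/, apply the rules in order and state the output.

aezdudolimfibubi

Rule 1 (regressive voicing assimilation): /s/ precedes the voiced obstruent /d/, so it voices to [z] by assimilation. /aesdudolinfibube/ → aezdudolinfibube.
Rule 2 (nasal place assimilation): /n/ precedes the labial consonant /f/, so it assimilates in place to [m]. /aezdudolinfibube/ → aezdudolimfibube.
Rule 3 (final vowel raising): /e/ is a mid vowel in word-final position, so it raises to [i]. /aezdudolimfibube/ → aezdudolimfibubi.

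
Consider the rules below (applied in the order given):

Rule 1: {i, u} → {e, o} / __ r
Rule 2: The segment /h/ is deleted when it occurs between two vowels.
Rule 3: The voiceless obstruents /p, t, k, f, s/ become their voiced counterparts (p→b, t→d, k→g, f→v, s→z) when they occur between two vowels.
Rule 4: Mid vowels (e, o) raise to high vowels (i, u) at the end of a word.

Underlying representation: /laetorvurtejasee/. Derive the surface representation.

laedorvortejazei

Rule 1 (pre-rhotic lowering): /u/ is a high vowel immediately before /r/, so it lowers to [o]. /laetorvurtejasee/ → laetorvortejasee.
Rule 2 (intervocalic h-deletion): no segment meets the environment; /laetorvortejasee/ is unchanged.
Rule 3 (intervocalic voicing): /t/ is a voiceless obstruent between vowels /e/ and /o/, so it voices to [d]. /s/ is a voiceless obstruent between vowels /a/ and /e/, so it voices to [z]. /laetorvortejasee/ → laedorvortejazee.
Rule 4 (final vowel raising): /e/ is a mid vowel in word-final position, so it raises to [i]. /laedorvortejazee/ → laedorvortejazei.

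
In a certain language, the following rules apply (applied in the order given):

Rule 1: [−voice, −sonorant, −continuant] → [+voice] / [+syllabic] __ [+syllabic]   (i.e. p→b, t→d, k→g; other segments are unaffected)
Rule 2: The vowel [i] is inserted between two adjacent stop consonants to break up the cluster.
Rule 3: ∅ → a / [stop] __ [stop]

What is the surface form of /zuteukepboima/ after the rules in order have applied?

Rule 1 (intervocalic voicing): /t/ is a voiceless stop between vowels /u/ and /e/, so it voices to [d]. /k/ is a voiceless stop between vowels /u/ and /e/, so it voices to [g]. /zuteukepboima/ → zudeugepboima.
Rule 2 (stop-cluster i-epenthesis): /p/ and /b/ form a stop–stop cluster, so [i] is inserted between them. /zudeugepboima/ → zudeugepiboima.
Rule 3 (stop-cluster a-epenthesis): no segment meets the environment; /zudeugepiboima/ is unchanged.

zudeugepiboima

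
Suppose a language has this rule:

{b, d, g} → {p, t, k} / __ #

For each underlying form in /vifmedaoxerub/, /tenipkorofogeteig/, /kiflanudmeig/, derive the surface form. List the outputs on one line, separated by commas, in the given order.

vifmedaoxerup, tenipkorofogeteik, kiflanudmeik

/vifmedaoxerub/: /b/ is a voiced stop in word-final position, so it devoices to [p]. → [vifmedaoxerup].
/tenipkorofogeteig/: /g/ is a voiced stop in word-final position, so it devoices to [k]. → [tenipkorofogeteik].
/kiflanudmeig/: /g/ is a voiced stop in word-final position, so it devoices to [k]. → [kiflanudmeik].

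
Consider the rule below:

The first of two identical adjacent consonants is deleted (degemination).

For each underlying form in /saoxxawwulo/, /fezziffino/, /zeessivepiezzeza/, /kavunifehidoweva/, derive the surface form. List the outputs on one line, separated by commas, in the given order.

saoxawulo, fezifino, zeesivepiezeza, kavunifehidoweva

/saoxxawwulo/: /xx/ is a geminate; the first /x/ deletes. /ww/ is a geminate; the first /w/ deletes. → [saoxawulo].
/fezziffino/: /zz/ is a geminate; the first /z/ deletes. /ff/ is a geminate; the first /f/ deletes. → [fezifino].
/zeessivepiezzeza/: /ss/ is a geminate; the first /s/ deletes. /zz/ is a geminate; the first /z/ deletes. → [zeesivepiezeza].
/kavunifehidoweva/: the rule's environment is not met; surfaces unchanged as [kavunifehidoweva].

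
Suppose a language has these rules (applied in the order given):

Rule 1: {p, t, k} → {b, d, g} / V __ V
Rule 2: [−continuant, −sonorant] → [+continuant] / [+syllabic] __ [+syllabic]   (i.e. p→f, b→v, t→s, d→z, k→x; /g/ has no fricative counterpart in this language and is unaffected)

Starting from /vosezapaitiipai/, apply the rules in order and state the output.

Rule 1 (intervocalic voicing): /p/ is a voiceless stop between vowels /a/ and /a/, so it voices to [b]. /t/ is a voiceless stop between vowels /i/ and /i/, so it voices to [d]. /p/ is a voiceless stop between vowels /i/ and /a/, so it voices to [b]. /vosezapaitiipai/ → vosezabaidiibai.
Rule 2 (intervocalic spirantization): /b/ is a stop between vowels /a/ and /a/, so it spirantizes to the fricative [v]. /d/ is a stop between vowels /i/ and /i/, so it spirantizes to the fricative [z]. /b/ is a stop between vowels /i/ and /a/, so it spirantizes to the fricative [v]. /vosezabaidiibai/ → vosezavaiziivai.

vosezavaiziivai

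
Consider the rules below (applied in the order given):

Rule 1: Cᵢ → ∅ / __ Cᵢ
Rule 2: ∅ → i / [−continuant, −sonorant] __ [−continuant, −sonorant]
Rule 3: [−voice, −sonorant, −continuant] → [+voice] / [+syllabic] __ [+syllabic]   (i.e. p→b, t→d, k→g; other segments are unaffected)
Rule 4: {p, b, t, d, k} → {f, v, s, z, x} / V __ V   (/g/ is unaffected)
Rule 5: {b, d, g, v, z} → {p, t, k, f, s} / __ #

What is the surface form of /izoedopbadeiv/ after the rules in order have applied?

izoezovivazeif

Rule 1 (degemination): no segment meets the environment; /izoedopbadeiv/ is unchanged.
Rule 2 (stop-cluster i-epenthesis): /p/ and /b/ form a stop–stop cluster, so [i] is inserted between them. /izoedopbadeiv/ → izoedopibadeiv.
Rule 3 (intervocalic voicing): /p/ is a voiceless stop between vowels /o/ and /i/, so it voices to [b]. /izoedopibadeiv/ → izoedobibadeiv.
Rule 4 (intervocalic spirantization): /d/ is a stop between vowels /e/ and /o/, so it spirantizes to the fricative [z]. /b/ is a stop between vowels /o/ and /i/, so it spirantizes to the fricative [v]. /b/ is a stop between vowels /i/ and /a/, so it spirantizes to the fricative [v]. /d/ is a stop between vowels /a/ and /e/, so it spirantizes to the fricative [z]. /izoedobibadeiv/ → izoezovivazeiv.
Rule 5 (final devoicing): /v/ is a voiced obstruent in word-final position, so it devoices to [f]. /izoezovivazeiv/ → izoezovivazeif.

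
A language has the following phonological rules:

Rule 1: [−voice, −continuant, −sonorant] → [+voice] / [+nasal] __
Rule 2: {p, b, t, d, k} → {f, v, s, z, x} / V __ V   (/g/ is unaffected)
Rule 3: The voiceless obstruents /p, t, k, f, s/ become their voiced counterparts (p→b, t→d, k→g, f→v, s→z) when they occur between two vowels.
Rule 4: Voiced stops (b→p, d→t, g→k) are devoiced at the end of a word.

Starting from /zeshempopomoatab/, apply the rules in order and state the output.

zeshembovomoazap

Rule 1 (post-nasal voicing): /p/ is a voiceless stop immediately after the nasal /m/, so it voices to [b]. /zeshempopomoatab/ → zeshembopomoatab.
Rule 2 (intervocalic spirantization): /p/ is a stop between vowels /o/ and /o/, so it spirantizes to the fricative [f]. /t/ is a stop between vowels /a/ and /a/, so it spirantizes to the fricative [s]. /zeshembopomoatab/ → zeshembofomoasab.
Rule 3 (intervocalic voicing): /f/ is a voiceless obstruent between vowels /o/ and /o/, so it voices to [v]. /s/ is a voiceless obstruent between vowels /a/ and /a/, so it voices to [z]. /zeshembofomoasab/ → zeshembovomoazab.
Rule 4 (final devoicing): /b/ is a voiced stop in word-final position, so it devoices to [p]. /zeshembovomoazab/ → zeshembovomoazap.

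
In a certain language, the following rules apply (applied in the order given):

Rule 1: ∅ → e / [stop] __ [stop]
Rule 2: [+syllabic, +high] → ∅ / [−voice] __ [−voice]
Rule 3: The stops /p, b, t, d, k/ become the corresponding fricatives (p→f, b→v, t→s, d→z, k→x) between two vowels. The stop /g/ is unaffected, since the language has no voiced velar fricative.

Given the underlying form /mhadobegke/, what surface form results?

mhazovegexe

Rule 1 (stop-cluster e-epenthesis): /g/ and /k/ form a stop–stop cluster, so [e] is inserted between them. /mhadobegke/ → mhadobegeke.
Rule 2 (high vowel syncope): no segment meets the environment; /mhadobegeke/ is unchanged.
Rule 3 (intervocalic spirantization): /d/ is a stop between vowels /a/ and /o/, so it spirantizes to the fricative [z]. /b/ is a stop between vowels /o/ and /e/, so it spirantizes to the fricative [v]. /k/ is a stop between vowels /e/ and /e/, so it spirantizes to the fricative [x]. /mhadobegeke/ → mhazovegexe.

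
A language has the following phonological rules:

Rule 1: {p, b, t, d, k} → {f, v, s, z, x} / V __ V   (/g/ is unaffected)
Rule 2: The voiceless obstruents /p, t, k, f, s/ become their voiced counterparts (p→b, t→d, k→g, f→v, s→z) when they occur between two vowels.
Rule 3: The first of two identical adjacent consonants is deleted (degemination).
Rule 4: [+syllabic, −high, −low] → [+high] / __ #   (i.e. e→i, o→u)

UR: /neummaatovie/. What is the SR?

Rule 1 (intervocalic spirantization): /t/ is a stop between vowels /a/ and /o/, so it spirantizes to the fricative [s]. /neummaatovie/ → neummaasovie.
Rule 2 (intervocalic voicing): /s/ is a voiceless obstruent between vowels /a/ and /o/, so it voices to [z]. /neummaasovie/ → neummaazovie.
Rule 3 (degemination): /mm/ is a geminate; the first /m/ deletes. /neummaazovie/ → neumaazovie.
Rule 4 (final vowel raising): /e/ is a mid vowel in word-final position, so it raises to [i]. /neumaazovie/ → neumaazovii.

neumaazovii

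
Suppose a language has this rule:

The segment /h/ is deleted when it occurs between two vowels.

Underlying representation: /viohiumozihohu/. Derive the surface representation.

/h/ occurs between vowels /o/ and /i/, so it deletes.
/h/ occurs between vowels /i/ and /o/, so it deletes.
/h/ occurs between vowels /o/ and /u/, so it deletes.
Surface form: [vioiumoziou].

vioiumoziou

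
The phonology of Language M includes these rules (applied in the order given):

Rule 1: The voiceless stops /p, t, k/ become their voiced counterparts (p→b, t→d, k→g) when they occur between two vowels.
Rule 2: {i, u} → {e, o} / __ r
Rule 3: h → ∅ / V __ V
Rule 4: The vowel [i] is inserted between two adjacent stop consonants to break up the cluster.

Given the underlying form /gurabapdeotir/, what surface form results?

Rule 1 (intervocalic voicing): /t/ is a voiceless stop between vowels /o/ and /i/, so it voices to [d]. /gurabapdeotir/ → gurabapdeodir.
Rule 2 (pre-rhotic lowering): /u/ is a high vowel immediately before /r/, so it lowers to [o]. /i/ is a high vowel immediately before /r/, so it lowers to [e]. /gurabapdeodir/ → gorabapdeoder.
Rule 3 (intervocalic h-deletion): no segment meets the environment; /gorabapdeoder/ is unchanged.
Rule 4 (stop-cluster i-epenthesis): /p/ and /d/ form a stop–stop cluster, so [i] is inserted between them. /gorabapdeoder/ → gorabapideoder.

gorabapideoder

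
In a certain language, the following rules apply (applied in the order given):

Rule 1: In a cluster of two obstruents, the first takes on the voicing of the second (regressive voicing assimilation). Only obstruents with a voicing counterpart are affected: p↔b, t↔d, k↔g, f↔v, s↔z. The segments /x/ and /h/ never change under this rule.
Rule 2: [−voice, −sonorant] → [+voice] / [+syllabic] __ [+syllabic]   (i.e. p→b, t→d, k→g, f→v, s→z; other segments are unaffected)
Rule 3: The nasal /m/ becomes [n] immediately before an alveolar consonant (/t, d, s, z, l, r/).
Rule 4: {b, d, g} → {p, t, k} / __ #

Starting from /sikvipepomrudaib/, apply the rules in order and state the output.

sigvibebonrudaip

Rule 1 (regressive voicing assimilation): /k/ precedes the voiced obstruent /v/, so it voices to [g] by assimilation. /sikvipepomrudaib/ → sigvipepomrudaib.
Rule 2 (intervocalic voicing): /p/ is a voiceless obstruent between vowels /i/ and /e/, so it voices to [b]. /p/ is a voiceless obstruent between vowels /e/ and /o/, so it voices to [b]. /sigvipepomrudaib/ → sigvibebomrudaib.
Rule 3 (nasal place assimilation): /m/ precedes the alveolar consonant /r/, so it assimilates in place to [n]. /sigvibebomrudaib/ → sigvibebonrudaib.
Rule 4 (final devoicing): /b/ is a voiced stop in word-final position, so it devoices to [p]. /sigvibebonrudaib/ → sigvibebonrudaip.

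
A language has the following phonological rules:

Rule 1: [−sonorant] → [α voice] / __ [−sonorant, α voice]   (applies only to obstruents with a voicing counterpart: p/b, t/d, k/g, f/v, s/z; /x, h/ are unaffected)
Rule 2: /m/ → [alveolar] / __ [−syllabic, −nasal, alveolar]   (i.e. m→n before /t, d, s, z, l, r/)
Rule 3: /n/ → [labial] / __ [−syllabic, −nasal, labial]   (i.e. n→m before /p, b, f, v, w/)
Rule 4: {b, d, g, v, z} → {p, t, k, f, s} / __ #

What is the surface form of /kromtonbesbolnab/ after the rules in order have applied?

Rule 1 (regressive voicing assimilation): /s/ precedes the voiced obstruent /b/, so it voices to [z] by assimilation. /kromtonbesbolnab/ → kromtonbezbolnab.
Rule 2 (nasal place assimilation): /m/ precedes the alveolar consonant /t/, so it assimilates in place to [n]. /kromtonbezbolnab/ → krontonbezbolnab.
Rule 3 (nasal place assimilation): /n/ precedes the labial consonant /b/, so it assimilates in place to [m]. /krontonbezbolnab/ → krontombezbolnab.
Rule 4 (final devoicing): /b/ is a voiced obstruent in word-final position, so it devoices to [p]. /krontombezbolnab/ → krontombezbolnap.

krontombezbolnap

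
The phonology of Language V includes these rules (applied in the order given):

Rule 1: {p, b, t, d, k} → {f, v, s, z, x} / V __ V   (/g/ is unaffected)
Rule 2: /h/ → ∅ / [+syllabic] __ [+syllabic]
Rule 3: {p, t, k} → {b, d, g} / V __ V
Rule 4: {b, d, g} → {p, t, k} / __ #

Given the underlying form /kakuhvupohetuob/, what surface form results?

kaxuhvufoesuop

Rule 1 (intervocalic spirantization): /k/ is a stop between vowels /a/ and /u/, so it spirantizes to the fricative [x]. /p/ is a stop between vowels /u/ and /o/, so it spirantizes to the fricative [f]. /t/ is a stop between vowels /e/ and /u/, so it spirantizes to the fricative [s]. /kakuhvupohetuob/ → kaxuhvufohesuob.
Rule 2 (intervocalic h-deletion): /h/ occurs between vowels /o/ and /e/, so it deletes. /kaxuhvufohesuob/ → kaxuhvufoesuob.
Rule 3 (intervocalic voicing): no segment meets the environment; /kaxuhvufoesuob/ is unchanged.
Rule 4 (final devoicing): /b/ is a voiced stop in word-final position, so it devoices to [p]. /kaxuhvufoesuob/ → kaxuhvufoesuop.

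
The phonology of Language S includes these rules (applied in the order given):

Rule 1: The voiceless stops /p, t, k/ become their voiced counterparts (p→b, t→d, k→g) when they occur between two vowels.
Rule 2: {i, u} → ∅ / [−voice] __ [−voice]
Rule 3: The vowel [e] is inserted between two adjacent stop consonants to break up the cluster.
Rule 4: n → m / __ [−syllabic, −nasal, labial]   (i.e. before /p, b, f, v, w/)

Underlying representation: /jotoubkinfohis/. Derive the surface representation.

jodoubekimfohs

Rule 1 (intervocalic voicing): /t/ is a voiceless stop between vowels /o/ and /o/, so it voices to [d]. /jotoubkinfohis/ → jodoubkinfohis.
Rule 2 (high vowel syncope): /i/ is a high vowel flanked by voiceless consonants /h/ and /s/, so it deletes. /jodoubkinfohis/ → jodoubkinfohs.
Rule 3 (stop-cluster e-epenthesis): /b/ and /k/ form a stop–stop cluster, so [e] is inserted between them. /jodoubkinfohs/ → jodoubekinfohs.
Rule 4 (nasal place assimilation): /n/ precedes the labial consonant /f/, so it assimilates in place to [m]. /jodoubekinfohs/ → jodoubekimfohs.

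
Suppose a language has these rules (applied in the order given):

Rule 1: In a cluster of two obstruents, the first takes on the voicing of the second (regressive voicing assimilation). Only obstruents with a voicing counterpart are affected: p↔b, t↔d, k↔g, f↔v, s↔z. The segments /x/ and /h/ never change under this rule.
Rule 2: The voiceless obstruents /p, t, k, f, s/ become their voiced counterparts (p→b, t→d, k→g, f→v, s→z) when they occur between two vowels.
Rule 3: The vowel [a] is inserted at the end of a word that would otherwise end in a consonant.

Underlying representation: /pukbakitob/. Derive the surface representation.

Rule 1 (regressive voicing assimilation): /k/ precedes the voiced obstruent /b/, so it voices to [g] by assimilation. /pukbakitob/ → pugbakitob.
Rule 2 (intervocalic voicing): /k/ is a voiceless obstruent between vowels /a/ and /i/, so it voices to [g]. /t/ is a voiceless obstruent between vowels /i/ and /o/, so it voices to [d]. /pugbakitob/ → pugbagidob.
Rule 3 (final a-epenthesis): the form ends in the consonant /b/, so [a] is inserted word-finally. /pugbagidob/ → pugbagidoba.

pugbagidoba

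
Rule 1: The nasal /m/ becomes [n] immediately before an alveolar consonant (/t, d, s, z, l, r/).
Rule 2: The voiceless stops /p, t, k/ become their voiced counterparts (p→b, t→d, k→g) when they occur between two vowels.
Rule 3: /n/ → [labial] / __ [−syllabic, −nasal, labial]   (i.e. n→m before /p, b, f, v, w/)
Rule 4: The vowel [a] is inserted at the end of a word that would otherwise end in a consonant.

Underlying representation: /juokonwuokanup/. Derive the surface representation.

Rule 1 (nasal place assimilation): no segment meets the environment; /juokonwuokanup/ is unchanged.
Rule 2 (intervocalic voicing): /k/ is a voiceless stop between vowels /o/ and /o/, so it voices to [g]. /k/ is a voiceless stop between vowels /o/ and /a/, so it voices to [g]. /juokonwuokanup/ → juogonwuoganup.
Rule 3 (nasal place assimilation): /n/ precedes the labial consonant /w/, so it assimilates in place to [m]. /juogonwuoganup/ → juogomwuoganup.
Rule 4 (final a-epenthesis): the form ends in the consonant /p/, so [a] is inserted word-finally. /juogomwuoganup/ → juogomwuoganupa.

juogomwuoganupa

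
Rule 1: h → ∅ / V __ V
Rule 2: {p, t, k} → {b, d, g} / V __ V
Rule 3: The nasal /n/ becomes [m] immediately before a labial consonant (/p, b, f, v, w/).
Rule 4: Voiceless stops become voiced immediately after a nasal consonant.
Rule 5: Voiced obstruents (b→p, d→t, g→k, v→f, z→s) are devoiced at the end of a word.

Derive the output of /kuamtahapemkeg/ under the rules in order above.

kuamdaabemgek

Rule 1 (intervocalic h-deletion): /h/ occurs between vowels /a/ and /a/, so it deletes. /kuamtahapemkeg/ → kuamtaapemkeg.
Rule 2 (intervocalic voicing): /p/ is a voiceless stop between vowels /a/ and /e/, so it voices to [b]. /kuamtaapemkeg/ → kuamtaabemkeg.
Rule 3 (nasal place assimilation): no segment meets the environment; /kuamtaabemkeg/ is unchanged.
Rule 4 (post-nasal voicing): /t/ is a voiceless stop immediately after the nasal /m/, so it voices to [d]. /k/ is a voiceless stop immediately after the nasal /m/, so it voices to [g]. /kuamtaabemkeg/ → kuamdaabemgeg.
Rule 5 (final devoicing): /g/ is a voiced obstruent in word-final position, so it devoices to [k]. /kuamdaabemgeg/ → kuamdaabemgek.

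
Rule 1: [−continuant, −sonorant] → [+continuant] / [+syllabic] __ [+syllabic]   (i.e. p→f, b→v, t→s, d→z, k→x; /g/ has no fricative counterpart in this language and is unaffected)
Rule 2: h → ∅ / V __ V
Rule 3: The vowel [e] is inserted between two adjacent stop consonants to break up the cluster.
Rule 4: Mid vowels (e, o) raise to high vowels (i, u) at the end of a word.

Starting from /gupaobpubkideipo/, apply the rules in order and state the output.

Rule 1 (intervocalic spirantization): /p/ is a stop between vowels /u/ and /a/, so it spirantizes to the fricative [f]. /d/ is a stop between vowels /i/ and /e/, so it spirantizes to the fricative [z]. /p/ is a stop between vowels /i/ and /o/, so it spirantizes to the fricative [f]. /gupaobpubkideipo/ → gufaobpubkizeifo.
Rule 2 (intervocalic h-deletion): no segment meets the environment; /gufaobpubkizeifo/ is unchanged.
Rule 3 (stop-cluster e-epenthesis): /b/ and /p/ form a stop–stop cluster, so [e] is inserted between them. /b/ and /k/ form a stop–stop cluster, so [e] is inserted between them. /gufaobpubkizeifo/ → gufaobepubekizeifo.
Rule 4 (final vowel raising): /o/ is a mid vowel in word-final position, so it raises to [u]. /gufaobepubekizeifo/ → gufaobepubekizeifu.

gufaobepubekizeifu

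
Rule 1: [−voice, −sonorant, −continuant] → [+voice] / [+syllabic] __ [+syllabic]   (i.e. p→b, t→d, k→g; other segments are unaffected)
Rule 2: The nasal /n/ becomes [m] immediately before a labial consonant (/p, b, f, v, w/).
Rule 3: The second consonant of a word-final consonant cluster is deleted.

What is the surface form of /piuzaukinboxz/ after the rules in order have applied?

piuzaugimbox

Rule 1 (intervocalic voicing): /k/ is a voiceless stop between vowels /u/ and /i/, so it voices to [g]. /piuzaukinboxz/ → piuzauginboxz.
Rule 2 (nasal place assimilation): /n/ precedes the labial consonant /b/, so it assimilates in place to [m]. /piuzauginboxz/ → piuzaugimboxz.
Rule 3 (final cluster simplification): /z/ is the second consonant of a word-final cluster /xz/, so it deletes. /piuzaugimboxz/ → piuzaugimbox.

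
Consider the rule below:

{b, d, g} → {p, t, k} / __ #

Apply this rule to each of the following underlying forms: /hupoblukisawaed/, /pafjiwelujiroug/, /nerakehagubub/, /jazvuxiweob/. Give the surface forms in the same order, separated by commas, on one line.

hupoblukisawaet, pafjiwelujirouk, nerakehagubup, jazvuxiweop

/hupoblukisawaed/: /d/ is a voiced stop in word-final position, so it devoices to [t]. → [hupoblukisawaet].
/pafjiwelujiroug/: /g/ is a voiced stop in word-final position, so it devoices to [k]. → [pafjiwelujirouk].
/nerakehagubub/: /b/ is a voiced stop in word-final position, so it devoices to [p]. → [nerakehagubup].
/jazvuxiweob/: /b/ is a voiced stop in word-final position, so it devoices to [p]. → [jazvuxiweop].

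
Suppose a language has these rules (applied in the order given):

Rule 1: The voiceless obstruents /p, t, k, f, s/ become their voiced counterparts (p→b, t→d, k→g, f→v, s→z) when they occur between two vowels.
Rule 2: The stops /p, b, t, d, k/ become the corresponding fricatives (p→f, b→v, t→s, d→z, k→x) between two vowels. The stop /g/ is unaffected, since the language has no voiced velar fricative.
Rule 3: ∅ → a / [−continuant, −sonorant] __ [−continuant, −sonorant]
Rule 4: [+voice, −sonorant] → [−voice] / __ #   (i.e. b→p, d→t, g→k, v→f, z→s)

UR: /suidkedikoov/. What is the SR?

suidakezigoof

Rule 1 (intervocalic voicing): /k/ is a voiceless obstruent between vowels /i/ and /o/, so it voices to [g]. /suidkedikoov/ → suidkedigoov.
Rule 2 (intervocalic spirantization): /d/ is a stop between vowels /e/ and /i/, so it spirantizes to the fricative [z]. /suidkedigoov/ → suidkezigoov.
Rule 3 (stop-cluster a-epenthesis): /d/ and /k/ form a stop–stop cluster, so [a] is inserted between them. /suidkezigoov/ → suidakezigoov.
Rule 4 (final devoicing): /v/ is a voiced obstruent in word-final position, so it devoices to [f]. /suidakezigoov/ → suidakezigoof.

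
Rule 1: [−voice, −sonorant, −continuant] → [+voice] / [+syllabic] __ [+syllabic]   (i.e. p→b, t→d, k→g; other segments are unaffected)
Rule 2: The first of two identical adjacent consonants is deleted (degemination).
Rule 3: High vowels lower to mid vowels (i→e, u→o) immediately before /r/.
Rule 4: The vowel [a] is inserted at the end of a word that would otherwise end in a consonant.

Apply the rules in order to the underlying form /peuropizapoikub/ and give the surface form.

peorobizaboiguba

Rule 1 (intervocalic voicing): /p/ is a voiceless stop between vowels /o/ and /i/, so it voices to [b]. /p/ is a voiceless stop between vowels /a/ and /o/, so it voices to [b]. /k/ is a voiceless stop between vowels /i/ and /u/, so it voices to [g]. /peuropizapoikub/ → peurobizaboigub.
Rule 2 (degemination): no segment meets the environment; /peurobizaboigub/ is unchanged.
Rule 3 (pre-rhotic lowering): /u/ is a high vowel immediately before /r/, so it lowers to [o]. /peurobizaboigub/ → peorobizaboigub.
Rule 4 (final a-epenthesis): the form ends in the consonant /b/, so [a] is inserted word-finally. /peorobizaboigub/ → peorobizaboiguba.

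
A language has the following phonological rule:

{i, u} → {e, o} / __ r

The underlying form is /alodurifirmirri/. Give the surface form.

alodorifermerri

/u/ is a high vowel immediately before /r/, so it lowers to [o].
/i/ is a high vowel immediately before /r/, so it lowers to [e].
/i/ is a high vowel immediately before /r/, so it lowers to [e].
Surface form: [alodorifermerri].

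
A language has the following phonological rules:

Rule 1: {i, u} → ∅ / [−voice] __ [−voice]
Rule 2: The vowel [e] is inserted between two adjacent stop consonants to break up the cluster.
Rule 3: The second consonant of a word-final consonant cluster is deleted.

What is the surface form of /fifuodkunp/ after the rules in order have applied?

ffuodekun

Rule 1 (high vowel syncope): /i/ is a high vowel flanked by voiceless consonants /f/ and /f/, so it deletes. /fifuodkunp/ → ffuodkunp.
Rule 2 (stop-cluster e-epenthesis): /d/ and /k/ form a stop–stop cluster, so [e] is inserted between them. /ffuodkunp/ → ffuodekunp.
Rule 3 (final cluster simplification): /p/ is the second consonant of a word-final cluster /np/, so it deletes. /ffuodekunp/ → ffuodekun.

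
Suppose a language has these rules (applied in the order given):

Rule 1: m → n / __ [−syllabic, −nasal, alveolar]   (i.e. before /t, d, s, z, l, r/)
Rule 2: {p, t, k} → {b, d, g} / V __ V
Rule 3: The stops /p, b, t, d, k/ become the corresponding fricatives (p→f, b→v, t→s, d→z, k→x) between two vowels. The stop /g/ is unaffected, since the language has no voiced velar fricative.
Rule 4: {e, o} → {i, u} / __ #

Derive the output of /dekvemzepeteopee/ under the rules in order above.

Rule 1 (nasal place assimilation): /m/ precedes the alveolar consonant /z/, so it assimilates in place to [n]. /dekvemzepeteopee/ → dekvenzepeteopee.
Rule 2 (intervocalic voicing): /p/ is a voiceless stop between vowels /e/ and /e/, so it voices to [b]. /t/ is a voiceless stop between vowels /e/ and /e/, so it voices to [d]. /p/ is a voiceless stop between vowels /o/ and /e/, so it voices to [b]. /dekvenzepeteopee/ → dekvenzebedeobee.
Rule 3 (intervocalic spirantization): /b/ is a stop between vowels /e/ and /e/, so it spirantizes to the fricative [v]. /d/ is a stop between vowels /e/ and /e/, so it spirantizes to the fricative [z]. /b/ is a stop between vowels /o/ and /e/, so it spirantizes to the fricative [v]. /dekvenzebedeobee/ → dekvenzevezeovee.
Rule 4 (final vowel raising): /e/ is a mid vowel in word-final position, so it raises to [i]. /dekvenzevezeovee/ → dekvenzevezeovei.

dekvenzevezeovei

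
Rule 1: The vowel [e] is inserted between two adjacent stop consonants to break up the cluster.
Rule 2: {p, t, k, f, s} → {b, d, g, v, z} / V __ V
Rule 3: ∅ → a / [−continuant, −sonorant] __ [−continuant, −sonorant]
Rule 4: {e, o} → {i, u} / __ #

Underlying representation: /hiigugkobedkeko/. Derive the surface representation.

hiigugegobedegegu

Rule 1 (stop-cluster e-epenthesis): /g/ and /k/ form a stop–stop cluster, so [e] is inserted between them. /d/ and /k/ form a stop–stop cluster, so [e] is inserted between them. /hiigugkobedkeko/ → hiigugekobedekeko.
Rule 2 (intervocalic voicing): /k/ is a voiceless obstruent between vowels /e/ and /o/, so it voices to [g]. /k/ is a voiceless obstruent between vowels /e/ and /e/, so it voices to [g]. /k/ is a voiceless obstruent between vowels /e/ and /o/, so it voices to [g]. /hiigugekobedekeko/ → hiigugegobedegego.
Rule 3 (stop-cluster a-epenthesis): no segment meets the environment; /hiigugegobedegego/ is unchanged.
Rule 4 (final vowel raising): /o/ is a mid vowel in word-final position, so it raises to [u]. /hiigugegobedegego/ → hiigugegobedegegu.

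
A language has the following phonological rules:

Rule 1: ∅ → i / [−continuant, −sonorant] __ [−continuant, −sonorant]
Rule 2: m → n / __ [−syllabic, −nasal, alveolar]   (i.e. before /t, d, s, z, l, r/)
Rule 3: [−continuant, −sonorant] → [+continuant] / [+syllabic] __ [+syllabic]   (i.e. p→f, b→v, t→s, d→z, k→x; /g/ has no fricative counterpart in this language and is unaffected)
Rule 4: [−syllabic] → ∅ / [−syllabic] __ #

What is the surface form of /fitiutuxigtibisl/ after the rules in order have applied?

Rule 1 (stop-cluster i-epenthesis): /g/ and /t/ form a stop–stop cluster, so [i] is inserted between them. /fitiutuxigtibisl/ → fitiutuxigitibisl.
Rule 2 (nasal place assimilation): no segment meets the environment; /fitiutuxigitibisl/ is unchanged.
Rule 3 (intervocalic spirantization): /t/ is a stop between vowels /i/ and /i/, so it spirantizes to the fricative [s]. /t/ is a stop between vowels /u/ and /u/, so it spirantizes to the fricative [s]. /t/ is a stop between vowels /i/ and /i/, so it spirantizes to the fricative [s]. /b/ is a stop between vowels /i/ and /i/, so it spirantizes to the fricative [v]. /fitiutuxigitibisl/ → fisiusuxigisivisl.
Rule 4 (final cluster simplification): /l/ is the second consonant of a word-final cluster /sl/, so it deletes. /fisiusuxigisivisl/ → fisiusuxigisivis.

fisiusuxigisivis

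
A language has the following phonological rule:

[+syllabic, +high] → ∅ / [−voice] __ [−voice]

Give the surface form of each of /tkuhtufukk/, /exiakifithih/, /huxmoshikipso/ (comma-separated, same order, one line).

tkhtfkk, exiakfthh, hxmoshkpso

/tkuhtufukk/: /u/ is a high vowel flanked by voiceless consonants /k/ and /h/, so it deletes. /u/ is a high vowel flanked by voiceless consonants /t/ and /f/, so it deletes. /u/ is a high vowel flanked by voiceless consonants /f/ and /k/, so it deletes. → [tkhtfkk].
/exiakifithih/: /i/ is a high vowel flanked by voiceless consonants /k/ and /f/, so it deletes. /i/ is a high vowel flanked by voiceless consonants /f/ and /t/, so it deletes. /i/ is a high vowel flanked by voiceless consonants /h/ and /h/, so it deletes. → [exiakfthh].
/huxmoshikipso/: /u/ is a high vowel flanked by voiceless consonants /h/ and /x/, so it deletes. /i/ is a high vowel flanked by voiceless consonants /h/ and /k/, so it deletes. /i/ is a high vowel flanked by voiceless consonants /k/ and /p/, so it deletes. → [hxmoshkpso].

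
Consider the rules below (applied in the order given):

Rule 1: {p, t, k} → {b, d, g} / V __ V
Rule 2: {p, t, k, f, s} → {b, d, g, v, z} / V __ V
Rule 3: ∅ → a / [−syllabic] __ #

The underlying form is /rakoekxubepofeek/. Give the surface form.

Rule 1 (intervocalic voicing): /k/ is a voiceless stop between vowels /a/ and /o/, so it voices to [g]. /p/ is a voiceless stop between vowels /e/ and /o/, so it voices to [b]. /rakoekxubepofeek/ → ragoekxubebofeek.
Rule 2 (intervocalic voicing): /f/ is a voiceless obstruent between vowels /o/ and /e/, so it voices to [v]. /ragoekxubebofeek/ → ragoekxubeboveek.
Rule 3 (final a-epenthesis): the form ends in the consonant /k/, so [a] is inserted word-finally. /ragoekxubeboveek/ → ragoekxubeboveeka.

ragoekxubeboveeka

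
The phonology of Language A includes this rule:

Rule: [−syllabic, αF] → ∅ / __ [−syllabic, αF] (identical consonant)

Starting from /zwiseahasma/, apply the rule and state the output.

zwiseahasma

No segment of /zwiseahasma/ meets the structural description of the rule, so the form surfaces unchanged.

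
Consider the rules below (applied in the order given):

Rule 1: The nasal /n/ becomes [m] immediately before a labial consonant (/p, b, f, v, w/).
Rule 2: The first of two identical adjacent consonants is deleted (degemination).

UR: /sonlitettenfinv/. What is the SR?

Rule 1 (nasal place assimilation): /n/ precedes the labial consonant /f/, so it assimilates in place to [m]. /n/ precedes the labial consonant /v/, so it assimilates in place to [m]. /sonlitettenfinv/ → sonlitettemfimv.
Rule 2 (degemination): /tt/ is a geminate; the first /t/ deletes. /sonlitettemfimv/ → sonlitetemfimv.

sonlitetemfimv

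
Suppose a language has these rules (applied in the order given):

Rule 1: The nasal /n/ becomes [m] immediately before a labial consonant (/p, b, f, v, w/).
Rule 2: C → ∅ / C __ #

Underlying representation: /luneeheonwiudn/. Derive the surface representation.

Rule 1 (nasal place assimilation): /n/ precedes the labial consonant /w/, so it assimilates in place to [m]. /luneeheonwiudn/ → luneeheomwiudn.
Rule 2 (final cluster simplification): /n/ is the second consonant of a word-final cluster /dn/, so it deletes. /luneeheomwiudn/ → luneeheomwiud.

luneeheomwiud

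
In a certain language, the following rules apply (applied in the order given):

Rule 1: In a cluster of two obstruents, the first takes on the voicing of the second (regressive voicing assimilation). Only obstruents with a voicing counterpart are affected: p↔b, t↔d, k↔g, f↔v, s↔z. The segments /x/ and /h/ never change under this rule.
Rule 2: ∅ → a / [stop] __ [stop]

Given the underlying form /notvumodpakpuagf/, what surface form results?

Rule 1 (regressive voicing assimilation): /t/ precedes the voiced obstruent /v/, so it voices to [d] by assimilation. /d/ precedes the voiceless obstruent /p/, so it devoices to [t] by assimilation. /g/ precedes the voiceless obstruent /f/, so it devoices to [k] by assimilation. /notvumodpakpuagf/ → nodvumotpakpuakf.
Rule 2 (stop-cluster a-epenthesis): /t/ and /p/ form a stop–stop cluster, so [a] is inserted between them. /k/ and /p/ form a stop–stop cluster, so [a] is inserted between them. /nodvumotpakpuakf/ → nodvumotapakapuakf.

nodvumotapakapuakf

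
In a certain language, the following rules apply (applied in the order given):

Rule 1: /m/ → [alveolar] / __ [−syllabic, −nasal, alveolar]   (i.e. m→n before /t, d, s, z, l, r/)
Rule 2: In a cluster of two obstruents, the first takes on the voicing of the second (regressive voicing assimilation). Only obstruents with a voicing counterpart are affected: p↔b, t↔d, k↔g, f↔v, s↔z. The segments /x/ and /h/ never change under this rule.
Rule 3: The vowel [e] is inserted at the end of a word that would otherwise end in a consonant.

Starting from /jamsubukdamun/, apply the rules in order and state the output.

Rule 1 (nasal place assimilation): /m/ precedes the alveolar consonant /s/, so it assimilates in place to [n]. /jamsubukdamun/ → jansubukdamun.
Rule 2 (regressive voicing assimilation): /k/ precedes the voiced obstruent /d/, so it voices to [g] by assimilation. /jansubukdamun/ → jansubugdamun.
Rule 3 (final e-epenthesis): the form ends in the consonant /n/, so [e] is inserted word-finally. /jansubugdamun/ → jansubugdamune.

jansubugdamune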